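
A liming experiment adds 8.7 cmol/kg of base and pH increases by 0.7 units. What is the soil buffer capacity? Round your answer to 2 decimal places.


Step 1: BC = change in base / change in pH
Step 2: BC = 8.7 / 0.7
Step 3: BC = 12.43 cmol/(kg*pH unit)

12.43


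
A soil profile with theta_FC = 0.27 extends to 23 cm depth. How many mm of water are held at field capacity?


Step 1: Water (mm) = theta_FC * depth (cm) * 10
Step 2: Water = 0.27 * 23 * 10
Step 3: Water = 62.1 mm

62.1


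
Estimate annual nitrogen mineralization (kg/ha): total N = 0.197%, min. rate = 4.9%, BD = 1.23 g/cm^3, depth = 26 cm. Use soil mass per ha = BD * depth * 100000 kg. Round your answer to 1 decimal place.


Step 1: Soil mass per ha = BD * depth * 100000 = 1.23 * 26 * 100000 = 3198000 kg
Step 2: Total N pool = soil mass * N%/100 = 3198000 * 0.197/100 = 6300.06 kg/ha
Step 3: N mineralized = N pool * rate%/100 = 6300.06 * 4.9/100 = 308.7 kg/ha/yr

308.7


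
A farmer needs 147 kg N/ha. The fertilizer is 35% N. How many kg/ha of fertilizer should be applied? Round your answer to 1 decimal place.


Step 1: Fertilizer rate = target N / (N content / 100)
Step 2: Rate = 147 / (35 / 100)
Step 3: Rate = 147 / 0.35
Step 4: Rate = 420.0 kg/ha

420.0


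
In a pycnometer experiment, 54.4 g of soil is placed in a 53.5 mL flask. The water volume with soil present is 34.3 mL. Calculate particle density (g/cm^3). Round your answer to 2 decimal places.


Step 1: Volume of solids = flask volume - water volume with soil
Step 2: V_solids = 53.5 - 34.3 = 19.2 mL
Step 3: Particle density = mass / V_solids = 54.4 / 19.2 = 2.83 g/cm^3

2.83


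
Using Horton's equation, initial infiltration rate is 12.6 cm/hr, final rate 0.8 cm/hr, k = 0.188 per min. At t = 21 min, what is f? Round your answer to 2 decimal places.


Step 1: f = fc + (f0 - fc) * exp(-k * t)
Step 2: exp(-0.188 * 21) = 0.019293
Step 3: f = 0.8 + (12.6 - 0.8) * 0.019293
Step 4: f = 0.8 + 11.8 * 0.019293
Step 5: f = 1.03 cm/hr

1.03


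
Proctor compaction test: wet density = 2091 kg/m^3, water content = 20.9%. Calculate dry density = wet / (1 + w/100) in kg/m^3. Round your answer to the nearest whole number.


Step 1: Dry density = wet density / (1 + w/100)
Step 2: Dry density = 2091 / (1 + 20.9/100)
Step 3: Dry density = 2091 / 1.209
Step 4: Dry density = 1730 kg/m^3

1730


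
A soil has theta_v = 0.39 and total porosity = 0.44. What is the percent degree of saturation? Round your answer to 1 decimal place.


Step 1: S = 100 * theta_v / n
Step 2: S = 100 * 0.39 / 0.44
Step 3: S = 88.6%

88.6


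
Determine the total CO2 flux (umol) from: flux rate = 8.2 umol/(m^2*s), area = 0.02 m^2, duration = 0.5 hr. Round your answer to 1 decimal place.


Step 1: Convert time to seconds: 0.5 hr * 3600 = 1800.0 s
Step 2: Total = flux * area * time_s
Step 3: Total = 8.2 * 0.02 * 1800.0
Step 4: Total = 295.2 umol

295.2


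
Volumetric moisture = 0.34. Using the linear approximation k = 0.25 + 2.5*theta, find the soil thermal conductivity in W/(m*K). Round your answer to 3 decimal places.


Step 1: k = 0.25 + 2.5 * theta
Step 2: k = 0.25 + 2.5 * 0.34
Step 3: k = 0.25 + 0.85
Step 4: k = 1.1 W/(m*K)

1.1


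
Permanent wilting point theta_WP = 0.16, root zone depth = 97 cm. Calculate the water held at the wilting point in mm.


Step 1: Water (mm) = theta_WP * depth * 10
Step 2: Water = 0.16 * 97 * 10
Step 3: Water = 155.2 mm

155.2


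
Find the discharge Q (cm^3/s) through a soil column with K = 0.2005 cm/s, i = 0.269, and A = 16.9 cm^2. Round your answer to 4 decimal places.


Step 1: Apply Darcy's law: Q = K * i * A
Step 2: Q = 0.2005 * 0.269 * 16.9
Step 3: Q = 0.9115 cm^3/s

0.9115


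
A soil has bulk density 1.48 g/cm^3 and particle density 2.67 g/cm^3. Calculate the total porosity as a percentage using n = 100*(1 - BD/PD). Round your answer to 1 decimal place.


Step 1: Formula: n = 100 * (1 - BD / PD)
Step 2: n = 100 * (1 - 1.48 / 2.67)
Step 3: n = 100 * (1 - 0.55431)
Step 4: n = 44.6%

44.6


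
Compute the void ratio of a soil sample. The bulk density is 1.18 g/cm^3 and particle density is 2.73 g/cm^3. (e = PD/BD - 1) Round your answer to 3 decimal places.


Step 1: e = PD / BD - 1
Step 2: e = 2.73 / 1.18 - 1
Step 3: e = 2.31356 - 1
Step 4: e = 1.314

1.314


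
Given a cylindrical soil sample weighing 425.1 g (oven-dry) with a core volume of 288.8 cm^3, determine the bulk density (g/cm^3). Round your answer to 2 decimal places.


Step 1: Identify the formula: BD = dry mass / volume
Step 2: Substitute values: BD = 425.1 / 288.8
Step 3: BD = 1.47 g/cm^3

1.47


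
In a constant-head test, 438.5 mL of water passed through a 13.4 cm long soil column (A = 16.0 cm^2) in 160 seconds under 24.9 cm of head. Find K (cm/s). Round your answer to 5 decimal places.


Step 1: K = Q * L / (A * t * h)
Step 2: Numerator = 438.5 * 13.4 = 5875.9
Step 3: Denominator = 16.0 * 160 * 24.9 = 63744.0
Step 4: K = 5875.9 / 63744.0 = 0.09218 cm/s

0.09218


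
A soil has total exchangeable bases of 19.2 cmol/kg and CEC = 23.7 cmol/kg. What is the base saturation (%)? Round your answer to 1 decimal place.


Step 1: BS = 100 * (sum of bases) / CEC
Step 2: BS = 100 * 19.2 / 23.7
Step 3: BS = 81.0%

81.0


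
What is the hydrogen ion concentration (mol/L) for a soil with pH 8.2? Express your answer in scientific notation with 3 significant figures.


Step 1: [H+] = 10^(-pH)
Step 2: [H+] = 10^(-8.2)
Step 3: [H+] = 6.31e-09 mol/L

6.31e-09


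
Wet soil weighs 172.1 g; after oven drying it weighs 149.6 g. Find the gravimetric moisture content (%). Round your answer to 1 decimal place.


Step 1: Water mass = wet - dry = 172.1 - 149.6 = 22.5 g
Step 2: w = 100 * water mass / dry mass
Step 3: w = 100 * 22.5 / 149.6 = 15.0%

15.0


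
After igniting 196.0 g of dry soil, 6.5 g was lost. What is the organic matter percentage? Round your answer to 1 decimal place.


Step 1: OM% = 100 * LOI / sample mass
Step 2: OM = 100 * 6.5 / 196.0
Step 3: OM = 3.3%

3.3


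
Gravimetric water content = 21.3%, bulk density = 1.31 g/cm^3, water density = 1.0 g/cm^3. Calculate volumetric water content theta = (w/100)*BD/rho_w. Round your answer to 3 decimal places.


Step 1: theta = (w / 100) * BD / rho_w
Step 2: theta = (21.3 / 100) * 1.31 / 1.0
Step 3: theta = 0.213 * 1.31
Step 4: theta = 0.279

0.279


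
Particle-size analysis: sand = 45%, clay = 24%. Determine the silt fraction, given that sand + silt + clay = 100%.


Step 1: sand + silt + clay = 100%
Step 2: silt = 100 - sand - clay
Step 3: silt = 100 - 45 - 24
Step 4: silt = 31%

31


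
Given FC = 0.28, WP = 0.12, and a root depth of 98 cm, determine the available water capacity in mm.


Step 1: Available water = (FC - WP) * depth * 10
Step 2: AW = (0.28 - 0.12) * 98 * 10
Step 3: AW = 0.16 * 98 * 10
Step 4: AW = 156.8 mm

156.8


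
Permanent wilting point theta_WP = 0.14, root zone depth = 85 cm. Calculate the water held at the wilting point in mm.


Step 1: Water (mm) = theta_WP * depth * 10
Step 2: Water = 0.14 * 85 * 10
Step 3: Water = 119.0 mm

119.0


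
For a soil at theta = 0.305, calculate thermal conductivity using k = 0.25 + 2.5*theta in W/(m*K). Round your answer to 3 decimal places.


Step 1: k = 0.25 + 2.5 * theta
Step 2: k = 0.25 + 2.5 * 0.305
Step 3: k = 0.25 + 0.763
Step 4: k = 1.013 W/(m*K)

1.013


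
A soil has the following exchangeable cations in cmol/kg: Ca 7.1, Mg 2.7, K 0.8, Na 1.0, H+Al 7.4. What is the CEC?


Step 1: CEC = Ca + Mg + K + Na + (H+Al)
Step 2: CEC = 7.1 + 2.7 + 0.8 + 1.0 + 7.4
Step 3: CEC = 19.0 cmol/kg

19.0


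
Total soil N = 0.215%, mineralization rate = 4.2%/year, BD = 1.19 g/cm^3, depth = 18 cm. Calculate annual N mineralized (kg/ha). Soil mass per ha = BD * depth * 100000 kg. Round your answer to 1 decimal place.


Step 1: Soil mass per ha = BD * depth * 100000 = 1.19 * 18 * 100000 = 2142000 kg
Step 2: Total N pool = soil mass * N%/100 = 2142000 * 0.215/100 = 4605.3 kg/ha
Step 3: N mineralized = N pool * rate%/100 = 4605.3 * 4.2/100 = 193.4 kg/ha/yr

193.4


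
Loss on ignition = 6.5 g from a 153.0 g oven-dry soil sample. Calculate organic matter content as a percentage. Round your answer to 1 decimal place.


Step 1: OM% = 100 * LOI / sample mass
Step 2: OM = 100 * 6.5 / 153.0
Step 3: OM = 4.2%

4.2


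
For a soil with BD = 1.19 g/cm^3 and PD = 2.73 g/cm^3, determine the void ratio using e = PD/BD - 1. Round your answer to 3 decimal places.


Step 1: e = PD / BD - 1
Step 2: e = 2.73 / 1.19 - 1
Step 3: e = 2.29412 - 1
Step 4: e = 1.294

1.294


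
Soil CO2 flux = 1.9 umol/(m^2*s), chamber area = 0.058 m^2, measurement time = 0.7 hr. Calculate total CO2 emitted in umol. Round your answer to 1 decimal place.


Step 1: Convert time to seconds: 0.7 hr * 3600 = 2520.0 s
Step 2: Total = flux * area * time_s
Step 3: Total = 1.9 * 0.058 * 2520.0
Step 4: Total = 277.7 umol

277.7


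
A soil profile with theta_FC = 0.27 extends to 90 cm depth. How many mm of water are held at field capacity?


Step 1: Water (mm) = theta_FC * depth (cm) * 10
Step 2: Water = 0.27 * 90 * 10
Step 3: Water = 243.0 mm

243.0


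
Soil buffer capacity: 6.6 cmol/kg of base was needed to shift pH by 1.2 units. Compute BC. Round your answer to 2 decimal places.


Step 1: BC = change in base / change in pH
Step 2: BC = 6.6 / 1.2
Step 3: BC = 5.5 cmol/(kg*pH unit)

5.5


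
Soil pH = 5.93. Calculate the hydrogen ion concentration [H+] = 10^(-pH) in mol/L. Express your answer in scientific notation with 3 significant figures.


Step 1: [H+] = 10^(-pH)
Step 2: [H+] = 10^(-5.93)
Step 3: [H+] = 1.17e-06 mol/L

1.17e-06


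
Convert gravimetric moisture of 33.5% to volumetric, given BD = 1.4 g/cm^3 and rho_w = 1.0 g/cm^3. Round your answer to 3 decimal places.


Step 1: theta = (w / 100) * BD / rho_w
Step 2: theta = (33.5 / 100) * 1.4 / 1.0
Step 3: theta = 0.335 * 1.4
Step 4: theta = 0.469

0.469


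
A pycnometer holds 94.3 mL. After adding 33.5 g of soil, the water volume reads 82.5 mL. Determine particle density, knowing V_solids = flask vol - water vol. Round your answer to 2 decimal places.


Step 1: Volume of solids = flask volume - water volume with soil
Step 2: V_solids = 94.3 - 82.5 = 11.8 mL
Step 3: Particle density = mass / V_solids = 33.5 / 11.8 = 2.84 g/cm^3

2.84


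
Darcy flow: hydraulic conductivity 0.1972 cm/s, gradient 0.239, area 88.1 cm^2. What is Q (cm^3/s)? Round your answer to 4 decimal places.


Step 1: Apply Darcy's law: Q = K * i * A
Step 2: Q = 0.1972 * 0.239 * 88.1
Step 3: Q = 4.1522 cm^3/s

4.1522


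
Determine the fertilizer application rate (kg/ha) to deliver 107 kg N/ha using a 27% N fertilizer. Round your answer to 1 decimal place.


Step 1: Fertilizer rate = target N / (N content / 100)
Step 2: Rate = 107 / (27 / 100)
Step 3: Rate = 107 / 0.27
Step 4: Rate = 396.3 kg/ha

396.3


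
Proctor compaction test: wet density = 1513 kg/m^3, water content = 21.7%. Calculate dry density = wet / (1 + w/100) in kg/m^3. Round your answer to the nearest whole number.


Step 1: Dry density = wet density / (1 + w/100)
Step 2: Dry density = 1513 / (1 + 21.7/100)
Step 3: Dry density = 1513 / 1.217
Step 4: Dry density = 1243 kg/m^3

1243


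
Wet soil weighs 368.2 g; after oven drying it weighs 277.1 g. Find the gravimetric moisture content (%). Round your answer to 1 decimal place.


Step 1: Water mass = wet - dry = 368.2 - 277.1 = 91.1 g
Step 2: w = 100 * water mass / dry mass
Step 3: w = 100 * 91.1 / 277.1 = 32.9%

32.9


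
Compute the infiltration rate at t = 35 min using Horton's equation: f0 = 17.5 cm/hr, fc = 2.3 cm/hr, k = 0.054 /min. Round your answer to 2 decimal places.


Step 1: f = fc + (f0 - fc) * exp(-k * t)
Step 2: exp(-0.054 * 35) = 0.151072
Step 3: f = 2.3 + (17.5 - 2.3) * 0.151072
Step 4: f = 2.3 + 15.2 * 0.151072
Step 5: f = 4.6 cm/hr

4.6


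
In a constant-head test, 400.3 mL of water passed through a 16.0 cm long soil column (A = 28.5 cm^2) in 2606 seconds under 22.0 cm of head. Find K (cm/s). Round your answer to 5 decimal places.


Step 1: K = Q * L / (A * t * h)
Step 2: Numerator = 400.3 * 16.0 = 6404.8
Step 3: Denominator = 28.5 * 2606 * 22.0 = 1633962.0
Step 4: K = 6404.8 / 1633962.0 = 0.00392 cm/s

0.00392


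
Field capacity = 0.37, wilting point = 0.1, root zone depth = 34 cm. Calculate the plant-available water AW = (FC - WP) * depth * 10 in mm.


Step 1: Available water = (FC - WP) * depth * 10
Step 2: AW = (0.37 - 0.1) * 34 * 10
Step 3: AW = 0.27 * 34 * 10
Step 4: AW = 91.8 mm

91.8


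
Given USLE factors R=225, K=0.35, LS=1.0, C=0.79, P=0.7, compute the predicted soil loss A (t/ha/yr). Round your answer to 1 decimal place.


Step 1: A = R * K * LS * C * P
Step 2: R * K = 225 * 0.35 = 78.75
Step 3: (R*K) * LS = 78.75 * 1.0 = 78.75
Step 4: * C * P = 78.75 * 0.79 * 0.7 = 43.5
Step 5: A = 43.5 t/(ha*yr)

43.5


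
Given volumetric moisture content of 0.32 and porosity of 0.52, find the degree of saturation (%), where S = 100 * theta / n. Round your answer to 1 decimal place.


Step 1: S = 100 * theta_v / n
Step 2: S = 100 * 0.32 / 0.52
Step 3: S = 61.5%

61.5


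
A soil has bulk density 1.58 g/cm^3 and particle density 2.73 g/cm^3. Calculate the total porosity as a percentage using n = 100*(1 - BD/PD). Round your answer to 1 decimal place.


Step 1: Formula: n = 100 * (1 - BD / PD)
Step 2: n = 100 * (1 - 1.58 / 2.73)
Step 3: n = 100 * (1 - 0.57875)
Step 4: n = 42.1%

42.1


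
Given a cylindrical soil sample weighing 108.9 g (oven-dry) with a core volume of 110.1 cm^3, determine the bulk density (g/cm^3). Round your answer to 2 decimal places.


Step 1: Identify the formula: BD = dry mass / volume
Step 2: Substitute values: BD = 108.9 / 110.1
Step 3: BD = 0.99 g/cm^3

0.99


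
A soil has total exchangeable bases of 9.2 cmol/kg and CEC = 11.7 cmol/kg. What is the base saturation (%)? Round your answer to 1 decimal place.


Step 1: BS = 100 * (sum of bases) / CEC
Step 2: BS = 100 * 9.2 / 11.7
Step 3: BS = 78.6%

78.6


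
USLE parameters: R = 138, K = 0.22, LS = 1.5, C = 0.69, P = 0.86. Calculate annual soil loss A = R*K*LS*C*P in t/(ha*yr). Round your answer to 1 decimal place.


Step 1: A = R * K * LS * C * P
Step 2: R * K = 138 * 0.22 = 30.36
Step 3: (R*K) * LS = 30.36 * 1.5 = 45.54
Step 4: * C * P = 45.54 * 0.69 * 0.86 = 27.0
Step 5: A = 27.0 t/(ha*yr)

27.0


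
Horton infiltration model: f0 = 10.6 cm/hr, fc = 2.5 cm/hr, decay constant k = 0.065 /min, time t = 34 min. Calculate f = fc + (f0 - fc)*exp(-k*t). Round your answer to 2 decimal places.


Step 1: f = fc + (f0 - fc) * exp(-k * t)
Step 2: exp(-0.065 * 34) = 0.109701
Step 3: f = 2.5 + (10.6 - 2.5) * 0.109701
Step 4: f = 2.5 + 8.1 * 0.109701
Step 5: f = 3.39 cm/hr

3.39


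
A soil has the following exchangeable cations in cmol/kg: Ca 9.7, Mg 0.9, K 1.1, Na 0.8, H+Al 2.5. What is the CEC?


Step 1: CEC = Ca + Mg + K + Na + (H+Al)
Step 2: CEC = 9.7 + 0.9 + 1.1 + 0.8 + 2.5
Step 3: CEC = 15.0 cmol/kg

15.0


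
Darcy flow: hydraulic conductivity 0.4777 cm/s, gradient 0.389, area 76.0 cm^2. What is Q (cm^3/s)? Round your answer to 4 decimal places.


Step 1: Apply Darcy's law: Q = K * i * A
Step 2: Q = 0.4777 * 0.389 * 76.0
Step 3: Q = 14.1227 cm^3/s

14.1227


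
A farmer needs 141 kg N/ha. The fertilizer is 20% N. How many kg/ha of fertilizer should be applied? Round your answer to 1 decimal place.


Step 1: Fertilizer rate = target N / (N content / 100)
Step 2: Rate = 141 / (20 / 100)
Step 3: Rate = 141 / 0.2
Step 4: Rate = 705.0 kg/ha

705.0


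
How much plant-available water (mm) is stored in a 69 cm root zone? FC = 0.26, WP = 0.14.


Step 1: Available water = (FC - WP) * depth * 10
Step 2: AW = (0.26 - 0.14) * 69 * 10
Step 3: AW = 0.12 * 69 * 10
Step 4: AW = 82.8 mm

82.8


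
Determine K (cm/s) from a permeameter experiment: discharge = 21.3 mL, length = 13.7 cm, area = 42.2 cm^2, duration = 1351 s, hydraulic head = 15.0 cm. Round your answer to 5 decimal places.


Step 1: K = Q * L / (A * t * h)
Step 2: Numerator = 21.3 * 13.7 = 291.81
Step 3: Denominator = 42.2 * 1351 * 15.0 = 855183.0
Step 4: K = 291.81 / 855183.0 = 0.00034 cm/s

0.00034


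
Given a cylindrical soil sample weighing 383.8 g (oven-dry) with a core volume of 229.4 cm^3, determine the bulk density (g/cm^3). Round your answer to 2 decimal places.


Step 1: Identify the formula: BD = dry mass / volume
Step 2: Substitute values: BD = 383.8 / 229.4
Step 3: BD = 1.67 g/cm^3

1.67


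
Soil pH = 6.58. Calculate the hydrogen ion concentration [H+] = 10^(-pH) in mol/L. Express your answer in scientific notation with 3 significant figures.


Step 1: [H+] = 10^(-pH)
Step 2: [H+] = 10^(-6.58)
Step 3: [H+] = 2.63e-07 mol/L

2.63e-07


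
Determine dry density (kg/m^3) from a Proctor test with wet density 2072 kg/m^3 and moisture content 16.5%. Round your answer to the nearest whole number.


Step 1: Dry density = wet density / (1 + w/100)
Step 2: Dry density = 2072 / (1 + 16.5/100)
Step 3: Dry density = 2072 / 1.165
Step 4: Dry density = 1779 kg/m^3

1779


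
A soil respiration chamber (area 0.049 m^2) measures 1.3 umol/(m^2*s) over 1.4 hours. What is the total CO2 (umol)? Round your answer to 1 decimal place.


Step 1: Convert time to seconds: 1.4 hr * 3600 = 5040.0 s
Step 2: Total = flux * area * time_s
Step 3: Total = 1.3 * 0.049 * 5040.0
Step 4: Total = 321.0 umol

321.0


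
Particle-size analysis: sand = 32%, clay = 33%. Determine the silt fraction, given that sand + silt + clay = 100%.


Step 1: sand + silt + clay = 100%
Step 2: silt = 100 - sand - clay
Step 3: silt = 100 - 32 - 33
Step 4: silt = 35%

35


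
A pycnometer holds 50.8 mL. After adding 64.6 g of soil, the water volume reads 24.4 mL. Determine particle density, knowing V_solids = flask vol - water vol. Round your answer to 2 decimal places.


Step 1: Volume of solids = flask volume - water volume with soil
Step 2: V_solids = 50.8 - 24.4 = 26.4 mL
Step 3: Particle density = mass / V_solids = 64.6 / 26.4 = 2.45 g/cm^3

2.45


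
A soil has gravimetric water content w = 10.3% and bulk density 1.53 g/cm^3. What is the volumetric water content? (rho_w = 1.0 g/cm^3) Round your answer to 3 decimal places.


Step 1: theta = (w / 100) * BD / rho_w
Step 2: theta = (10.3 / 100) * 1.53 / 1.0
Step 3: theta = 0.103 * 1.53
Step 4: theta = 0.158

0.158


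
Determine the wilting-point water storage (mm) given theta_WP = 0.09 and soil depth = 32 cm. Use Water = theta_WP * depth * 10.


Step 1: Water (mm) = theta_WP * depth * 10
Step 2: Water = 0.09 * 32 * 10
Step 3: Water = 28.8 mm

28.8


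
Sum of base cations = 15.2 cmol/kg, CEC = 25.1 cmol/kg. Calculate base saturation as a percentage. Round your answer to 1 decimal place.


Step 1: BS = 100 * (sum of bases) / CEC
Step 2: BS = 100 * 15.2 / 25.1
Step 3: BS = 60.6%

60.6


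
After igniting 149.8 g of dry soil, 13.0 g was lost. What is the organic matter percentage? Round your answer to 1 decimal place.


Step 1: OM% = 100 * LOI / sample mass
Step 2: OM = 100 * 13.0 / 149.8
Step 3: OM = 8.7%

8.7


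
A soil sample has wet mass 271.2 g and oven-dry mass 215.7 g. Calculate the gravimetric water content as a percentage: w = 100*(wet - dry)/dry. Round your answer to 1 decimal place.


Step 1: Water mass = wet - dry = 271.2 - 215.7 = 55.5 g
Step 2: w = 100 * water mass / dry mass
Step 3: w = 100 * 55.5 / 215.7 = 25.7%

25.7


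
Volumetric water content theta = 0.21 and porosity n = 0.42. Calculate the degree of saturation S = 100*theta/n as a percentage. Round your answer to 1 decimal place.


Step 1: S = 100 * theta_v / n
Step 2: S = 100 * 0.21 / 0.42
Step 3: S = 50.0%

50.0


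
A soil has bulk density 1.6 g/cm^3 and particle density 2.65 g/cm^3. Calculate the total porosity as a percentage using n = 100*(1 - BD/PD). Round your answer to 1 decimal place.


Step 1: Formula: n = 100 * (1 - BD / PD)
Step 2: n = 100 * (1 - 1.6 / 2.65)
Step 3: n = 100 * (1 - 0.60377)
Step 4: n = 39.6%

39.6


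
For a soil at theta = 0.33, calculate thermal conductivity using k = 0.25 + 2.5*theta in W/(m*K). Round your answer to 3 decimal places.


Step 1: k = 0.25 + 2.5 * theta
Step 2: k = 0.25 + 2.5 * 0.33
Step 3: k = 0.25 + 0.825
Step 4: k = 1.075 W/(m*K)

1.075


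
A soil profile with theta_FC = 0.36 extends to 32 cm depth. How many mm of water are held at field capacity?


Step 1: Water (mm) = theta_FC * depth (cm) * 10
Step 2: Water = 0.36 * 32 * 10
Step 3: Water = 115.2 mm

115.2


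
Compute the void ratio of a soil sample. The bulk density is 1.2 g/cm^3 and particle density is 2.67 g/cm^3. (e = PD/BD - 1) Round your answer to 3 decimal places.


Step 1: e = PD / BD - 1
Step 2: e = 2.67 / 1.2 - 1
Step 3: e = 2.225 - 1
Step 4: e = 1.225

1.225


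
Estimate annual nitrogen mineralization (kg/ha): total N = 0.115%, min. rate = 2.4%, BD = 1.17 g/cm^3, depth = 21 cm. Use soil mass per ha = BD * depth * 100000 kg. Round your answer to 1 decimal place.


Step 1: Soil mass per ha = BD * depth * 100000 = 1.17 * 21 * 100000 = 2457000 kg
Step 2: Total N pool = soil mass * N%/100 = 2457000 * 0.115/100 = 2825.55 kg/ha
Step 3: N mineralized = N pool * rate%/100 = 2825.55 * 2.4/100 = 67.8 kg/ha/yr

67.8


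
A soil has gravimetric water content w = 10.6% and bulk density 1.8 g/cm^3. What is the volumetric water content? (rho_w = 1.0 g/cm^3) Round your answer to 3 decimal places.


Step 1: theta = (w / 100) * BD / rho_w
Step 2: theta = (10.6 / 100) * 1.8 / 1.0
Step 3: theta = 0.106 * 1.8
Step 4: theta = 0.191

0.191


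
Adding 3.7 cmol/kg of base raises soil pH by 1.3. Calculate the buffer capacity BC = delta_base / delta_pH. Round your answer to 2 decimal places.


Step 1: BC = change in base / change in pH
Step 2: BC = 3.7 / 1.3
Step 3: BC = 2.85 cmol/(kg*pH unit)

2.85


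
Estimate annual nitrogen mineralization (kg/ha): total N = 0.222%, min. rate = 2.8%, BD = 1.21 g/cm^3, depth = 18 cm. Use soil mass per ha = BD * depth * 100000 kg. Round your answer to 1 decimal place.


Step 1: Soil mass per ha = BD * depth * 100000 = 1.21 * 18 * 100000 = 2178000 kg
Step 2: Total N pool = soil mass * N%/100 = 2178000 * 0.222/100 = 4835.16 kg/ha
Step 3: N mineralized = N pool * rate%/100 = 4835.16 * 2.8/100 = 135.4 kg/ha/yr

135.4


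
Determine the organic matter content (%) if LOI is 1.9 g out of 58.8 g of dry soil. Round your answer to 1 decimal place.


Step 1: OM% = 100 * LOI / sample mass
Step 2: OM = 100 * 1.9 / 58.8
Step 3: OM = 3.2%

3.2


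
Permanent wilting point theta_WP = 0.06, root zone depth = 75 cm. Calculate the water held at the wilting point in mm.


Step 1: Water (mm) = theta_WP * depth * 10
Step 2: Water = 0.06 * 75 * 10
Step 3: Water = 45.0 mm

45.0


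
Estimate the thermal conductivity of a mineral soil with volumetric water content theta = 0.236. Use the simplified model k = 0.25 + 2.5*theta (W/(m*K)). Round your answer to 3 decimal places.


Step 1: k = 0.25 + 2.5 * theta
Step 2: k = 0.25 + 2.5 * 0.236
Step 3: k = 0.25 + 0.59
Step 4: k = 0.84 W/(m*K)

0.84


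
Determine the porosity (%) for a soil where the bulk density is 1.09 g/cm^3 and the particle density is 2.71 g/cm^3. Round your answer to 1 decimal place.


Step 1: Formula: n = 100 * (1 - BD / PD)
Step 2: n = 100 * (1 - 1.09 / 2.71)
Step 3: n = 100 * (1 - 0.40221)
Step 4: n = 59.8%

59.8


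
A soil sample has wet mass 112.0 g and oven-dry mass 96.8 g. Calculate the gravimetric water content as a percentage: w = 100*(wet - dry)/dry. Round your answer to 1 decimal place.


Step 1: Water mass = wet - dry = 112.0 - 96.8 = 15.2 g
Step 2: w = 100 * water mass / dry mass
Step 3: w = 100 * 15.2 / 96.8 = 15.7%

15.7


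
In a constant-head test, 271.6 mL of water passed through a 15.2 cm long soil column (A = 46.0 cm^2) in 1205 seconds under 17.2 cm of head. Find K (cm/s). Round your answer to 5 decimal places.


Step 1: K = Q * L / (A * t * h)
Step 2: Numerator = 271.6 * 15.2 = 4128.32
Step 3: Denominator = 46.0 * 1205 * 17.2 = 953396.0
Step 4: K = 4128.32 / 953396.0 = 0.00433 cm/s

0.00433


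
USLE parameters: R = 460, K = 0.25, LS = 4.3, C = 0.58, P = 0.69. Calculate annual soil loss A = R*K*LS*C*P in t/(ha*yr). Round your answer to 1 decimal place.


Step 1: A = R * K * LS * C * P
Step 2: R * K = 460 * 0.25 = 115.0
Step 3: (R*K) * LS = 115.0 * 4.3 = 494.5
Step 4: * C * P = 494.5 * 0.58 * 0.69 = 197.9
Step 5: A = 197.9 t/(ha*yr)

197.9


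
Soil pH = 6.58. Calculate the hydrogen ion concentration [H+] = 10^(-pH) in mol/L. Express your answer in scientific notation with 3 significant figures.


Step 1: [H+] = 10^(-pH)
Step 2: [H+] = 10^(-6.58)
Step 3: [H+] = 2.63e-07 mol/L

2.63e-07


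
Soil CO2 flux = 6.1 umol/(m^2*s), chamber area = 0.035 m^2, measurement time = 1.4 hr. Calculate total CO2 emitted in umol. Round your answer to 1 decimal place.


Step 1: Convert time to seconds: 1.4 hr * 3600 = 5040.0 s
Step 2: Total = flux * area * time_s
Step 3: Total = 6.1 * 0.035 * 5040.0
Step 4: Total = 1076.0 umol

1076.0


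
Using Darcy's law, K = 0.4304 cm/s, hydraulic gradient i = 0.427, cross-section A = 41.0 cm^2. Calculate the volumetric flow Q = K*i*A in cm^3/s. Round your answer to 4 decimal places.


Step 1: Apply Darcy's law: Q = K * i * A
Step 2: Q = 0.4304 * 0.427 * 41.0
Step 3: Q = 7.535 cm^3/s

7.535


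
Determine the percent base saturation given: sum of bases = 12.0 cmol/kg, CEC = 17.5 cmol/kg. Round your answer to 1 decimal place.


Step 1: BS = 100 * (sum of bases) / CEC
Step 2: BS = 100 * 12.0 / 17.5
Step 3: BS = 68.6%

68.6


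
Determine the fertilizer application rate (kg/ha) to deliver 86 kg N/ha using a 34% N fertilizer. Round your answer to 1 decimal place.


Step 1: Fertilizer rate = target N / (N content / 100)
Step 2: Rate = 86 / (34 / 100)
Step 3: Rate = 86 / 0.34
Step 4: Rate = 252.9 kg/ha

252.9


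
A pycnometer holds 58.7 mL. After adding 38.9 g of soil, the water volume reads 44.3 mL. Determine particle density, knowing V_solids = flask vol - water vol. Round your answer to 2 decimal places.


Step 1: Volume of solids = flask volume - water volume with soil
Step 2: V_solids = 58.7 - 44.3 = 14.4 mL
Step 3: Particle density = mass / V_solids = 38.9 / 14.4 = 2.7 g/cm^3

2.7


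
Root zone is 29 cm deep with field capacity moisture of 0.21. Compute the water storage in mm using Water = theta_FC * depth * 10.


Step 1: Water (mm) = theta_FC * depth (cm) * 10
Step 2: Water = 0.21 * 29 * 10
Step 3: Water = 60.9 mm

60.9


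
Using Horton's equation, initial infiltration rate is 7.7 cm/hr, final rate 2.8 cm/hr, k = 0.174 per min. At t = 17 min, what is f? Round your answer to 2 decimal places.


Step 1: f = fc + (f0 - fc) * exp(-k * t)
Step 2: exp(-0.174 * 17) = 0.051923
Step 3: f = 2.8 + (7.7 - 2.8) * 0.051923
Step 4: f = 2.8 + 4.9 * 0.051923
Step 5: f = 3.05 cm/hr

3.05


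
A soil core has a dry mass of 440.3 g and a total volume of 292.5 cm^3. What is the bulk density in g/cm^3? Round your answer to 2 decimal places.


Step 1: Identify the formula: BD = dry mass / volume
Step 2: Substitute values: BD = 440.3 / 292.5
Step 3: BD = 1.51 g/cm^3

1.51


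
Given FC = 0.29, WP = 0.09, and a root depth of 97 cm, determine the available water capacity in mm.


Step 1: Available water = (FC - WP) * depth * 10
Step 2: AW = (0.29 - 0.09) * 97 * 10
Step 3: AW = 0.2 * 97 * 10
Step 4: AW = 194.0 mm

194.0


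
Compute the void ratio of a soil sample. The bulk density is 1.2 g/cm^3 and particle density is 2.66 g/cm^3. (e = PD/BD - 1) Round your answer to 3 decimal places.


Step 1: e = PD / BD - 1
Step 2: e = 2.66 / 1.2 - 1
Step 3: e = 2.21667 - 1
Step 4: e = 1.217

1.217


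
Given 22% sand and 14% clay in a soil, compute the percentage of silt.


Step 1: sand + silt + clay = 100%
Step 2: silt = 100 - sand - clay
Step 3: silt = 100 - 22 - 14
Step 4: silt = 64%

64


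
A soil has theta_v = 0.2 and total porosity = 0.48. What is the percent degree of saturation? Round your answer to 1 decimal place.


Step 1: S = 100 * theta_v / n
Step 2: S = 100 * 0.2 / 0.48
Step 3: S = 41.7%

41.7


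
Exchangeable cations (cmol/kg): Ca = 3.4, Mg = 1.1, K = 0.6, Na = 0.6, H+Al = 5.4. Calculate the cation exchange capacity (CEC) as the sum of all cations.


Step 1: CEC = Ca + Mg + K + Na + (H+Al)
Step 2: CEC = 3.4 + 1.1 + 0.6 + 0.6 + 5.4
Step 3: CEC = 11.1 cmol/kg

11.1


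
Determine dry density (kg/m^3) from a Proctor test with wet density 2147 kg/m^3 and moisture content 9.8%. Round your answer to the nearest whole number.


Step 1: Dry density = wet density / (1 + w/100)
Step 2: Dry density = 2147 / (1 + 9.8/100)
Step 3: Dry density = 2147 / 1.098
Step 4: Dry density = 1955 kg/m^3

1955


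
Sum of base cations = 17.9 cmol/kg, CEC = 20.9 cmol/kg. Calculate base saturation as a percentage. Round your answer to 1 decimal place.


Step 1: BS = 100 * (sum of bases) / CEC
Step 2: BS = 100 * 17.9 / 20.9
Step 3: BS = 85.6%

85.6


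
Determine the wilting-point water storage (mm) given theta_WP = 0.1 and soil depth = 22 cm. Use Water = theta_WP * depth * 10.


Step 1: Water (mm) = theta_WP * depth * 10
Step 2: Water = 0.1 * 22 * 10
Step 3: Water = 22.0 mm

22.0


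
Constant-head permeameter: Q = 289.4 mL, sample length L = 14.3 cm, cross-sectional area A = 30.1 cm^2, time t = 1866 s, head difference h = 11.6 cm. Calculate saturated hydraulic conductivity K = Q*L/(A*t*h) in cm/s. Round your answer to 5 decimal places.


Step 1: K = Q * L / (A * t * h)
Step 2: Numerator = 289.4 * 14.3 = 4138.42
Step 3: Denominator = 30.1 * 1866 * 11.6 = 651532.56
Step 4: K = 4138.42 / 651532.56 = 0.00635 cm/s

0.00635


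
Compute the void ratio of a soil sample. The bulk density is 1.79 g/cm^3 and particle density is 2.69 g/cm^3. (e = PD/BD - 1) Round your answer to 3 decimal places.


Step 1: e = PD / BD - 1
Step 2: e = 2.69 / 1.79 - 1
Step 3: e = 1.50279 - 1
Step 4: e = 0.503

0.503


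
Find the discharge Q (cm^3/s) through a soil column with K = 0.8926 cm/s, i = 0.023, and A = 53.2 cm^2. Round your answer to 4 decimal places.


Step 1: Apply Darcy's law: Q = K * i * A
Step 2: Q = 0.8926 * 0.023 * 53.2
Step 3: Q = 1.0922 cm^3/s

1.0922


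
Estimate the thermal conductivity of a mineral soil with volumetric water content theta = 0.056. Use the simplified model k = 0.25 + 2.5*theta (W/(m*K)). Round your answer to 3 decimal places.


Step 1: k = 0.25 + 2.5 * theta
Step 2: k = 0.25 + 2.5 * 0.056
Step 3: k = 0.25 + 0.14
Step 4: k = 0.39 W/(m*K)

0.39


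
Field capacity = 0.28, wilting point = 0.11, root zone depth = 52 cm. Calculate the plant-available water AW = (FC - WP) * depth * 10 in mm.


Step 1: Available water = (FC - WP) * depth * 10
Step 2: AW = (0.28 - 0.11) * 52 * 10
Step 3: AW = 0.17 * 52 * 10
Step 4: AW = 88.4 mm

88.4


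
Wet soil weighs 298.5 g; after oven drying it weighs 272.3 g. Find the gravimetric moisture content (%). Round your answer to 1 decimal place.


Step 1: Water mass = wet - dry = 298.5 - 272.3 = 26.2 g
Step 2: w = 100 * water mass / dry mass
Step 3: w = 100 * 26.2 / 272.3 = 9.6%

9.6


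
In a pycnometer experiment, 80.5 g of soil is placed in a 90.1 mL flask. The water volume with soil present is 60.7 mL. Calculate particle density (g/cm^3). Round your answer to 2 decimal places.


Step 1: Volume of solids = flask volume - water volume with soil
Step 2: V_solids = 90.1 - 60.7 = 29.4 mL
Step 3: Particle density = mass / V_solids = 80.5 / 29.4 = 2.74 g/cm^3

2.74


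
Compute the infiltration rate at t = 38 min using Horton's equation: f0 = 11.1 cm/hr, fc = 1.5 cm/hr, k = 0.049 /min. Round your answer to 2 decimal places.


Step 1: f = fc + (f0 - fc) * exp(-k * t)
Step 2: exp(-0.049 * 38) = 0.155362
Step 3: f = 1.5 + (11.1 - 1.5) * 0.155362
Step 4: f = 1.5 + 9.6 * 0.155362
Step 5: f = 2.99 cm/hr

2.99


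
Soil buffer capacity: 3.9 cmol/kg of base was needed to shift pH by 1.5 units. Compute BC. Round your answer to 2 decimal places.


Step 1: BC = change in base / change in pH
Step 2: BC = 3.9 / 1.5
Step 3: BC = 2.6 cmol/(kg*pH unit)

2.6


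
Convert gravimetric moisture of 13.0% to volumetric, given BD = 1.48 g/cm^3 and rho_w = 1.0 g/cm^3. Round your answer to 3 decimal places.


Step 1: theta = (w / 100) * BD / rho_w
Step 2: theta = (13.0 / 100) * 1.48 / 1.0
Step 3: theta = 0.13 * 1.48
Step 4: theta = 0.192

0.192


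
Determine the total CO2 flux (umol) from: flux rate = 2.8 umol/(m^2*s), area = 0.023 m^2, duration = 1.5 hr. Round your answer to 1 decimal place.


Step 1: Convert time to seconds: 1.5 hr * 3600 = 5400.0 s
Step 2: Total = flux * area * time_s
Step 3: Total = 2.8 * 0.023 * 5400.0
Step 4: Total = 347.8 umol

347.8


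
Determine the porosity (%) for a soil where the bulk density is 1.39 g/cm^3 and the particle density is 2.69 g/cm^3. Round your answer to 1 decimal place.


Step 1: Formula: n = 100 * (1 - BD / PD)
Step 2: n = 100 * (1 - 1.39 / 2.69)
Step 3: n = 100 * (1 - 0.51673)
Step 4: n = 48.3%

48.3


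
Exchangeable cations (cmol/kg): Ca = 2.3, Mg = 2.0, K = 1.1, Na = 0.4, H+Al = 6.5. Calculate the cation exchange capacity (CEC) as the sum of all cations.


Step 1: CEC = Ca + Mg + K + Na + (H+Al)
Step 2: CEC = 2.3 + 2.0 + 1.1 + 0.4 + 6.5
Step 3: CEC = 12.3 cmol/kg

12.3


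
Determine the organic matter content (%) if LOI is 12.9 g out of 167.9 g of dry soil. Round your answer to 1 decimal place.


Step 1: OM% = 100 * LOI / sample mass
Step 2: OM = 100 * 12.9 / 167.9
Step 3: OM = 7.7%

7.7


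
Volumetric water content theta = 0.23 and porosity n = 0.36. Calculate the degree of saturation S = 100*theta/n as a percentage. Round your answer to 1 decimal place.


Step 1: S = 100 * theta_v / n
Step 2: S = 100 * 0.23 / 0.36
Step 3: S = 63.9%

63.9


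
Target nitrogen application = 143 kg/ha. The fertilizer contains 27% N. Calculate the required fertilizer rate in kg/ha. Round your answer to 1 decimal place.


Step 1: Fertilizer rate = target N / (N content / 100)
Step 2: Rate = 143 / (27 / 100)
Step 3: Rate = 143 / 0.27
Step 4: Rate = 529.6 kg/ha

529.6


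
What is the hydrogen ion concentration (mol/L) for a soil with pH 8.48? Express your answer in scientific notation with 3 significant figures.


Step 1: [H+] = 10^(-pH)
Step 2: [H+] = 10^(-8.48)
Step 3: [H+] = 3.31e-09 mol/L

3.31e-09


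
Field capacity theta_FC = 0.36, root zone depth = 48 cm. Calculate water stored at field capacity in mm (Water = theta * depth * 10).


Step 1: Water (mm) = theta_FC * depth (cm) * 10
Step 2: Water = 0.36 * 48 * 10
Step 3: Water = 172.8 mm

172.8


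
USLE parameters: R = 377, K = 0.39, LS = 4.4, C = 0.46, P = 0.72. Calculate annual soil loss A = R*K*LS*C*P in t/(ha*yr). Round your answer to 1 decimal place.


Step 1: A = R * K * LS * C * P
Step 2: R * K = 377 * 0.39 = 147.03
Step 3: (R*K) * LS = 147.03 * 4.4 = 646.932
Step 4: * C * P = 646.932 * 0.46 * 0.72 = 214.3
Step 5: A = 214.3 t/(ha*yr)

214.3


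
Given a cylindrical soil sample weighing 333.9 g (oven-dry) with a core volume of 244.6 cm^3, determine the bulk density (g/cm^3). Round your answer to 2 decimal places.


Step 1: Identify the formula: BD = dry mass / volume
Step 2: Substitute values: BD = 333.9 / 244.6
Step 3: BD = 1.37 g/cm^3

1.37


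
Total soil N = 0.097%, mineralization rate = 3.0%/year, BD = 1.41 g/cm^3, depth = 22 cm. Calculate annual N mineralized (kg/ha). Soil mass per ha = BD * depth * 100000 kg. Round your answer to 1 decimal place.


Step 1: Soil mass per ha = BD * depth * 100000 = 1.41 * 22 * 100000 = 3102000 kg
Step 2: Total N pool = soil mass * N%/100 = 3102000 * 0.097/100 = 3008.94 kg/ha
Step 3: N mineralized = N pool * rate%/100 = 3008.94 * 3.0/100 = 90.3 kg/ha/yr

90.3


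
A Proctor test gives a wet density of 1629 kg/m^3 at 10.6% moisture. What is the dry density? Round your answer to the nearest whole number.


Step 1: Dry density = wet density / (1 + w/100)
Step 2: Dry density = 1629 / (1 + 10.6/100)
Step 3: Dry density = 1629 / 1.106
Step 4: Dry density = 1473 kg/m^3

1473


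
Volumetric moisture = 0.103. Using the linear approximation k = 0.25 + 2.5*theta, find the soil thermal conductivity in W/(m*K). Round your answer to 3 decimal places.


Step 1: k = 0.25 + 2.5 * theta
Step 2: k = 0.25 + 2.5 * 0.103
Step 3: k = 0.25 + 0.258
Step 4: k = 0.508 W/(m*K)

0.508


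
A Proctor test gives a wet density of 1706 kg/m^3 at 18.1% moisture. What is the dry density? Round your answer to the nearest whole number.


Step 1: Dry density = wet density / (1 + w/100)
Step 2: Dry density = 1706 / (1 + 18.1/100)
Step 3: Dry density = 1706 / 1.181
Step 4: Dry density = 1445 kg/m^3

1445


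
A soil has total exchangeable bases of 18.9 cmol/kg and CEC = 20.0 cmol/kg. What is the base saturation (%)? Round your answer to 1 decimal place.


Step 1: BS = 100 * (sum of bases) / CEC
Step 2: BS = 100 * 18.9 / 20.0
Step 3: BS = 94.5%

94.5


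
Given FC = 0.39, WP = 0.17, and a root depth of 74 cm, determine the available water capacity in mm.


Step 1: Available water = (FC - WP) * depth * 10
Step 2: AW = (0.39 - 0.17) * 74 * 10
Step 3: AW = 0.22 * 74 * 10
Step 4: AW = 162.8 mm

162.8


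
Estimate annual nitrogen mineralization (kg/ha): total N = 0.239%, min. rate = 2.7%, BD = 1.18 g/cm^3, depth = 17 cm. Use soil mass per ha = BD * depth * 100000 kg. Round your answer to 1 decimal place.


Step 1: Soil mass per ha = BD * depth * 100000 = 1.18 * 17 * 100000 = 2006000 kg
Step 2: Total N pool = soil mass * N%/100 = 2006000 * 0.239/100 = 4794.34 kg/ha
Step 3: N mineralized = N pool * rate%/100 = 4794.34 * 2.7/100 = 129.4 kg/ha/yr

129.4


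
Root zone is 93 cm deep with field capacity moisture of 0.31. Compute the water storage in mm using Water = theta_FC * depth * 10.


Step 1: Water (mm) = theta_FC * depth (cm) * 10
Step 2: Water = 0.31 * 93 * 10
Step 3: Water = 288.3 mm

288.3


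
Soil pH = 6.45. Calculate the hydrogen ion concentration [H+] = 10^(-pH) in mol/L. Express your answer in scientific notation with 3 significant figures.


Step 1: [H+] = 10^(-pH)
Step 2: [H+] = 10^(-6.45)
Step 3: [H+] = 3.55e-07 mol/L

3.55e-07


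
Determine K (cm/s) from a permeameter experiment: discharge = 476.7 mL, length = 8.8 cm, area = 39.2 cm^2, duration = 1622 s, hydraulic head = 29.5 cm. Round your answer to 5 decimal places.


Step 1: K = Q * L / (A * t * h)
Step 2: Numerator = 476.7 * 8.8 = 4194.96
Step 3: Denominator = 39.2 * 1622 * 29.5 = 1875680.8
Step 4: K = 4194.96 / 1875680.8 = 0.00224 cm/s

0.00224


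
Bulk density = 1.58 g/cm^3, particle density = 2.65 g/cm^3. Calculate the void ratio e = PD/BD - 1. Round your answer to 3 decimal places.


Step 1: e = PD / BD - 1
Step 2: e = 2.65 / 1.58 - 1
Step 3: e = 1.67722 - 1
Step 4: e = 0.677

0.677


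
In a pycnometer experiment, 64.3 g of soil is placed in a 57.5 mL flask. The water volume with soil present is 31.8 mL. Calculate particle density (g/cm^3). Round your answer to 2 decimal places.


Step 1: Volume of solids = flask volume - water volume with soil
Step 2: V_solids = 57.5 - 31.8 = 25.7 mL
Step 3: Particle density = mass / V_solids = 64.3 / 25.7 = 2.5 g/cm^3

2.5


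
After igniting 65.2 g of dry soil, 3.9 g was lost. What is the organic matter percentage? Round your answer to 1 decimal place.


Step 1: OM% = 100 * LOI / sample mass
Step 2: OM = 100 * 3.9 / 65.2
Step 3: OM = 6.0%

6.0


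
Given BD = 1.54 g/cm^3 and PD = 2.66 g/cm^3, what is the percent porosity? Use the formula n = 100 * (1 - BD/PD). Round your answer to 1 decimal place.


Step 1: Formula: n = 100 * (1 - BD / PD)
Step 2: n = 100 * (1 - 1.54 / 2.66)
Step 3: n = 100 * (1 - 0.57895)
Step 4: n = 42.1%

42.1


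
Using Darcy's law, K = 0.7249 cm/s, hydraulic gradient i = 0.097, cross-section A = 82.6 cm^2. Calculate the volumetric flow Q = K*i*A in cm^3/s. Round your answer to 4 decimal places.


Step 1: Apply Darcy's law: Q = K * i * A
Step 2: Q = 0.7249 * 0.097 * 82.6
Step 3: Q = 5.808 cm^3/s

5.808
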